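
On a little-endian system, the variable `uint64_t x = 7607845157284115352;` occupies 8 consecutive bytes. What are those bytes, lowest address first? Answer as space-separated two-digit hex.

7607845157284115352 in hexadecimal, padded to 64 bits, is 0x69947EDCCA187398.
Split into bytes (most-significant first): 69 94 7E DC CA 18 73 98.
Little-endian stores the least-significant byte at the lowest address.
So at ascending addresses the bytes are 98 73 18 CA DC 7E 94 69.

98 73 18 CA DC 7E 94 69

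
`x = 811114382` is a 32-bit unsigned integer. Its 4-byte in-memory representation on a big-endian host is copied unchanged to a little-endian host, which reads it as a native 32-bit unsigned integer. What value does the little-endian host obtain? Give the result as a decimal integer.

811114382 in 32-bit hexadecimal is 0x30589F8E.
Stored big-endian, the bytes at ascending addresses are 30 58 9F 8E.
Read back as little-endian, the first byte is least significant, giving 0x8E9F5830.
0x8E9F5830 = 2392807472.

2392807472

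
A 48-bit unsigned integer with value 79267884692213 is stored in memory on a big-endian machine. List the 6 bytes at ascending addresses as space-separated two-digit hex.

48 17 FE 1B F2 F5

79267884692213 in hexadecimal, padded to 48 bits, is 0x4817FE1BF2F5.
Split into bytes (most-significant first): 48 17 FE 1B F2 F5.
Big-endian stores the most-significant byte at the lowest address.
So the memory order matches the most-significant-first order: 48 17 FE 1B F2 F5.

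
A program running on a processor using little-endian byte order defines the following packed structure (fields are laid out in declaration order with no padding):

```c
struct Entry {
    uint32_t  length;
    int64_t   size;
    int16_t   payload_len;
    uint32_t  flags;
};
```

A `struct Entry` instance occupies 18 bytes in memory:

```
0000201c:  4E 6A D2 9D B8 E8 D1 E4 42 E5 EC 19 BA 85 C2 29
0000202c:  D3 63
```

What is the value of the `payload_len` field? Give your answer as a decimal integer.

-31302

`payload_len` follows `length` (4 B), `size` (8 B), so it starts at offset 4 + 8 = 12 and occupies 2 bytes.
Bytes at offsets 12..13: BA 85.
In little-endian order the low byte comes first in memory.
Reassemble most-significant byte first: 85 BA → 0x85BA.
Top bit is set, so as a signed 16-bit value this is 0x85BA − 2^16 = -31302.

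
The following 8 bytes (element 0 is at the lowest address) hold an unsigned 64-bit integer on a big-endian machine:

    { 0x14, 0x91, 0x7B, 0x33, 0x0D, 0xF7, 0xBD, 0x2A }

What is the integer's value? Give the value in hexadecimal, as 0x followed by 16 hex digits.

Big-endian: lowest address holds the most-significant byte.
The bytes are already most-significant first: 0x14917B330DF7BD2A.

0x14917B330DF7BD2A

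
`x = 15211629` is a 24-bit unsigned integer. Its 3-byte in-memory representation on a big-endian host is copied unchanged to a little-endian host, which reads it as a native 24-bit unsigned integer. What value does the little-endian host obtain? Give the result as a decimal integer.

15211629 in 24-bit hexadecimal is 0xE81C6D.
Stored big-endian, the bytes at ascending addresses are E8 1C 6D.
Read back as little-endian, the first byte is least significant, giving 0x6D1CE8.
0x6D1CE8 = 7150824.

7150824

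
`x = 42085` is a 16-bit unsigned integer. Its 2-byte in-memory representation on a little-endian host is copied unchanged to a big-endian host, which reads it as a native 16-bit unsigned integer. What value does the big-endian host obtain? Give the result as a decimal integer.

26020

42085 in 16-bit hexadecimal is 0xA465.
Stored little-endian, the bytes at ascending addresses are 65 A4.
Read back as big-endian, the last byte is least significant, giving 0x65A4.
0x65A4 = 26020.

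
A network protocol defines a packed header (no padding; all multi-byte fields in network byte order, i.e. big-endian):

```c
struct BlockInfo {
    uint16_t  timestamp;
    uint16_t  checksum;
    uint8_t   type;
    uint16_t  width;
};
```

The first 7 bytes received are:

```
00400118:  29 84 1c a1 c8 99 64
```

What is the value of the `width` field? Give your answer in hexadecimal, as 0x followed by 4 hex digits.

0x9964

`width` follows `timestamp` (2 B), `checksum` (2 B), `type` (1 B), so it starts at offset 2 + 2 + 1 = 5 and occupies 2 bytes.
Bytes at offsets 5..6: 99 64.
In big-endian order the high byte comes first in memory.
The bytes are already most-significant first: 0x9964.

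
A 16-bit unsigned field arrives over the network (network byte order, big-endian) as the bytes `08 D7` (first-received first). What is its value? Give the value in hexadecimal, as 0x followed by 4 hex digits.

0x08D7

In big-endian order the high byte comes first in memory.
The bytes are already most-significant first: 0x08D7.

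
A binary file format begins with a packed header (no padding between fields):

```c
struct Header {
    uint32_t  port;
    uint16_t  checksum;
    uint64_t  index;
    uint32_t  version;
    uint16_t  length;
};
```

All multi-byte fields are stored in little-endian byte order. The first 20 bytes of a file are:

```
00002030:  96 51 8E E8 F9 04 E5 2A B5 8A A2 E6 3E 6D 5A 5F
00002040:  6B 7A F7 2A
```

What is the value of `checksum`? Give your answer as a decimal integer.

1273

`checksum` follows `port` (4 bytes), so it starts at byte offset 4 and occupies 2 bytes.
Bytes at offsets 4..5: F9 04.
Little-endian: lowest address holds the least-significant byte.
Reassemble most-significant byte first: 04 F9 → 0x04F9.
0x04F9 = 1273.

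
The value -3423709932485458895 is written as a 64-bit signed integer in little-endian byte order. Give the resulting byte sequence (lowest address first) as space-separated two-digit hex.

31 44 3A BC F4 89 7C D0

Two's complement of -3423709932485458895 in 64 bits: 3423709932485458895 = 0x2F83760B43C5BBCF; invert → 0xD07C89F4BC3A4430; add 1 → 0xD07C89F4BC3A4431.
Split into bytes (most-significant first): D0 7C 89 F4 BC 3A 44 31.
In little-endian order the low byte comes first in memory.
So at ascending addresses the bytes are 31 44 3A BC F4 89 7C D0.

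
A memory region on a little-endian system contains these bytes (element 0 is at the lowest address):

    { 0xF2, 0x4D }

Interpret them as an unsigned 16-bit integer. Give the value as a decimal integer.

In little-endian order the low byte comes first in memory.
Reassemble most-significant byte first: 4D F2 → 0x4DF2.
0x4DF2 = 19954.

19954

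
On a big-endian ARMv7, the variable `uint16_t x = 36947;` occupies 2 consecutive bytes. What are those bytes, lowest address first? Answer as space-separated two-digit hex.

36947 in hexadecimal, padded to 16 bits, is 0x9053.
Split into bytes (most-significant first): 90 53.
Big-endian: lowest address holds the most-significant byte.
So the memory order matches the most-significant-first order: 90 53.

90 53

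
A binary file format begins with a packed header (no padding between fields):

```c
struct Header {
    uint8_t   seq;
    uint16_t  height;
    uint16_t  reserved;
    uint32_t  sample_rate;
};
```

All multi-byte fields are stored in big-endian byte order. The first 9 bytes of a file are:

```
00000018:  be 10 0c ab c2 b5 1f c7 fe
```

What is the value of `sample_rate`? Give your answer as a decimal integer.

`sample_rate` follows `seq` (1 B), `height` (2 B), `reserved` (2 B), so it starts at offset 1 + 2 + 2 = 5 and occupies 4 bytes.
Bytes at offsets 5..8: B5 1F C7 FE.
Big-endian stores the most-significant byte at the lowest address.
The bytes are already most-significant first: 0xB51FC7FE.
0xB51FC7FE = 3038758910.

3038758910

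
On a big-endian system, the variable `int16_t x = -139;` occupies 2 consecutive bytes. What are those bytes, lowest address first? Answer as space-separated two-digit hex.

FF 75

Two's complement of -139 in 16 bits: 139 = 0x008B; invert → 0xFF74; add 1 → 0xFF75.
Split into bytes (most-significant first): FF 75.
Big-endian stores the most-significant byte at the lowest address.
So the memory order matches the most-significant-first order: FF 75.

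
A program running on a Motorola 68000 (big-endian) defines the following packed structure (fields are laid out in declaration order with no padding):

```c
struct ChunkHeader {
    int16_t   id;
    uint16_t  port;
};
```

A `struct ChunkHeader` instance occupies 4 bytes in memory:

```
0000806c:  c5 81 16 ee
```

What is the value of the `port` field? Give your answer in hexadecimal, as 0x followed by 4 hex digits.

`port` follows `id` (2 bytes), so it starts at byte offset 2 and occupies 2 bytes.
Bytes at offsets 2..3: 16 EE.
Big-endian: lowest address holds the most-significant byte.
The bytes are already most-significant first: 0x16EE.

0x16EE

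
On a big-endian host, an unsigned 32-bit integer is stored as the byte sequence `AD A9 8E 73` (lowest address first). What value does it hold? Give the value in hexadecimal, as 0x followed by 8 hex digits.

Big-endian stores the most-significant byte at the lowest address.
The bytes are already most-significant first: 0xADA98E73.

0xADA98E73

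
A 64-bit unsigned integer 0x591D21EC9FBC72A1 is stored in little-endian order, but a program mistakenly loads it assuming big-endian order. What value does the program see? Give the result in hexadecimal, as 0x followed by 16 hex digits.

Stored little-endian, the bytes at ascending addresses are A1 72 BC 9F EC 21 1D 59.
Read back as big-endian, the last byte is least significant, giving 0xA172BC9FEC211D59.

0xA172BC9FEC211D59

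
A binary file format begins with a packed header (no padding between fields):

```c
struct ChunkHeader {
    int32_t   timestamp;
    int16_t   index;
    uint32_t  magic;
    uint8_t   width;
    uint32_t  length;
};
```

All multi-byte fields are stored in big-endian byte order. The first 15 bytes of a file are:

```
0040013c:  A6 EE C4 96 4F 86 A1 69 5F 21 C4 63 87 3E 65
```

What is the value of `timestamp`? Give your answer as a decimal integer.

`timestamp` is the first field, at byte offset 0, occupying 4 bytes.
Bytes at offsets 0..3: A6 EE C4 96.
In big-endian order the high byte comes first in memory.
The bytes are already most-significant first: 0xA6EEC496.
Top bit is set, so as a signed 32-bit value this is 0xA6EEC496 − 2^32 = -1494301546.

-1494301546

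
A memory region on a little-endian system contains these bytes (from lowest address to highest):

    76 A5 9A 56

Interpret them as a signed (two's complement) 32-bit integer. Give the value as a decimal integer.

Little-endian stores the least-significant byte at the lowest address.
Reassemble most-significant byte first: 56 9A A5 76 → 0x569AA576.
0x569AA576 = 1452975478.

1452975478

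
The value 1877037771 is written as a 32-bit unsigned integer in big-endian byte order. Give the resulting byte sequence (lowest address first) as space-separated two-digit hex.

1877037771 in hexadecimal, padded to 32 bits, is 0x6FE152CB.
Split into bytes (most-significant first): 6F E1 52 CB.
Big-endian stores the most-significant byte at the lowest address.
So the memory order matches the most-significant-first order: 6F E1 52 CB.

6F E1 52 CB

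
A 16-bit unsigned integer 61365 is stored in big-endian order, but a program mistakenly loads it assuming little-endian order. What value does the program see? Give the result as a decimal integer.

61365 in 16-bit hexadecimal is 0xEFB5.
Stored big-endian, the bytes at ascending addresses are EF B5.
Read back as little-endian, the first byte is least significant, giving 0xB5EF.
0xB5EF = 46575.

46575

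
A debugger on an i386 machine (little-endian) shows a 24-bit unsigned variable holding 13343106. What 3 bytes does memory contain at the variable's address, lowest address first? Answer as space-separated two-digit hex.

13343106 in hexadecimal, padded to 24 bits, is 0xCB9982.
Split into bytes (most-significant first): CB 99 82.
In little-endian order the low byte comes first in memory.
So at ascending addresses the bytes are 82 99 CB.

82 99 CB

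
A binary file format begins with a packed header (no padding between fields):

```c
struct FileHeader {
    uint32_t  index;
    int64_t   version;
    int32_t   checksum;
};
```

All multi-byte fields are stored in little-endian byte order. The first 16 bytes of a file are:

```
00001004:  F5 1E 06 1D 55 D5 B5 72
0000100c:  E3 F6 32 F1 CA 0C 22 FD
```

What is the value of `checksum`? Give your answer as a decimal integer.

`checksum` follows `index` (4 B), `version` (8 B), so it starts at offset 4 + 8 = 12 and occupies 4 bytes.
Bytes at offsets 12..15: CA 0C 22 FD.
Little-endian stores the least-significant byte at the lowest address.
Reassemble most-significant byte first: FD 22 0C CA → 0xFD220CCA.
Top bit is set, so as a signed 32-bit value this is 0xFD220CCA − 2^32 = -48100150.

-48100150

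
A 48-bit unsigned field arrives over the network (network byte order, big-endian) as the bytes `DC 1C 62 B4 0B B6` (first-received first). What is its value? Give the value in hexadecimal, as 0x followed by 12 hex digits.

Big-endian stores the most-significant byte at the lowest address.
The bytes are already most-significant first: 0xDC1C62B40BB6.

0xDC1C62B40BB6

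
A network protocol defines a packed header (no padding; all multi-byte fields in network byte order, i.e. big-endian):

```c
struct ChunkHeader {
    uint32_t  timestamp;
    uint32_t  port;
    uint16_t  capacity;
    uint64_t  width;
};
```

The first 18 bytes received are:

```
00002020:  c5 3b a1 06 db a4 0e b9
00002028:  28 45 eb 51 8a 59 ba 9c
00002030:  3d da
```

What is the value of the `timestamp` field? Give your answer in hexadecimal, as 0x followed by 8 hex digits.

0xC53BA106

`timestamp` is the first field, at byte offset 0, occupying 4 bytes.
Bytes at offsets 0..3: C5 3B A1 06.
Big-endian: lowest address holds the most-significant byte.
The bytes are already most-significant first: 0xC53BA106.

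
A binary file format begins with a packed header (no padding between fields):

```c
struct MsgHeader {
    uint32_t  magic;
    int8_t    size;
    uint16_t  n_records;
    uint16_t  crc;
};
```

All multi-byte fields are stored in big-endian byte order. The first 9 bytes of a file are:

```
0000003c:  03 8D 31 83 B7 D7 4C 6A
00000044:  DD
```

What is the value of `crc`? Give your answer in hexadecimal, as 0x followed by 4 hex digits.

`crc` follows `magic` (4 B), `size` (1 B), `n_records` (2 B), so it starts at offset 4 + 1 + 2 = 7 and occupies 2 bytes.
Bytes at offsets 7..8: 6A DD.
In big-endian order the high byte comes first in memory.
The bytes are already most-significant first: 0x6ADD.

0x6ADD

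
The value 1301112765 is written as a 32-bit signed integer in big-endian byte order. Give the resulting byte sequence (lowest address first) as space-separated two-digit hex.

1301112765 in hexadecimal, padded to 32 bits, is 0x4D8D67BD.
Split into bytes (most-significant first): 4D 8D 67 BD.
Big-endian stores the most-significant byte at the lowest address.
So the memory order matches the most-significant-first order: 4D 8D 67 BD.

4D 8D 67 BD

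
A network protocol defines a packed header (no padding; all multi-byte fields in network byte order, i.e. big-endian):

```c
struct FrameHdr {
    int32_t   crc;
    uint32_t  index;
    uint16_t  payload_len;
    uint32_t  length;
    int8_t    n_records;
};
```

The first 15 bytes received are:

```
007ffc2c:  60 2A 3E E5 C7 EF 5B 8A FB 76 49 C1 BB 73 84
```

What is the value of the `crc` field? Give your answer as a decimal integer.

`crc` is the first field, at byte offset 0, occupying 4 bytes.
Bytes at offsets 0..3: 60 2A 3E E5.
Big-endian stores the most-significant byte at the lowest address.
The bytes are already most-significant first: 0x602A3EE5.
0x602A3EE5 = 1613381349.

1613381349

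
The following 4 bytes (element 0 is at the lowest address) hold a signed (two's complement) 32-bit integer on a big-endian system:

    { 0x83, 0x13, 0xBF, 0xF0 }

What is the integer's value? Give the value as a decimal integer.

-2095857680

Big-endian stores the most-significant byte at the lowest address.
The bytes are already most-significant first: 0x8313BFF0.
Top bit is set, so as a signed 32-bit value this is 0x8313BFF0 − 2^32 = -2095857680.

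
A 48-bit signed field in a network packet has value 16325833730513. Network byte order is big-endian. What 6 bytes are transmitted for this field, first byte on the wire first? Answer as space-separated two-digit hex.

0E D9 27 85 29 D1

16325833730513 in hexadecimal, padded to 48 bits, is 0x0ED9278529D1.
Split into bytes (most-significant first): 0E D9 27 85 29 D1.
Big-endian stores the most-significant byte at the lowest address.
So the memory order matches the most-significant-first order: 0E D9 27 85 29 D1.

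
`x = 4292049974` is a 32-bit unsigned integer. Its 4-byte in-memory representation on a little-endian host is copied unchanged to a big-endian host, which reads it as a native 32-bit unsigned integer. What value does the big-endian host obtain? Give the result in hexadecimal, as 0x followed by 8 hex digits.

4292049974 in 32-bit hexadecimal is 0xFFD37C36.
Stored little-endian, the bytes at ascending addresses are 36 7C D3 FF.
Read back as big-endian, the last byte is least significant, giving 0x367CD3FF.

0x367CD3FF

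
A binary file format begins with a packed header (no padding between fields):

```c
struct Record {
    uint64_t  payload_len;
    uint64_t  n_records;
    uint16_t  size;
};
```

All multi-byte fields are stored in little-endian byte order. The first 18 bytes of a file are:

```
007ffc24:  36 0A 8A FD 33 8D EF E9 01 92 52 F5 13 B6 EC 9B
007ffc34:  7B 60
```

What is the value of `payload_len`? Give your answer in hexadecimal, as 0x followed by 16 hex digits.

0xE9EF8D33FD8A0A36

`payload_len` is the first field, at byte offset 0, occupying 8 bytes.
Bytes at offsets 0..7: 36 0A 8A FD 33 8D EF E9.
In little-endian order the low byte comes first in memory.
Reassemble most-significant byte first: E9 EF 8D 33 FD 8A 0A 36 → 0xE9EF8D33FD8A0A36.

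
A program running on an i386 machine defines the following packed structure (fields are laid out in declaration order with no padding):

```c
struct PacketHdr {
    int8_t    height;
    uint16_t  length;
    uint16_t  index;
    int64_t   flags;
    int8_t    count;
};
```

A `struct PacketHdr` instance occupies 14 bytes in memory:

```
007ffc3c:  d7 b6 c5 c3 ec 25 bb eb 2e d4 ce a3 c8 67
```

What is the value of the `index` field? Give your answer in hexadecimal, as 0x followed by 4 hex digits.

0xECC3

`index` follows `height` (1 B), `length` (2 B), so it starts at offset 1 + 2 = 3 and occupies 2 bytes.
Bytes at offsets 3..4: C3 EC.
Little-endian stores the least-significant byte at the lowest address.
Reassemble most-significant byte first: EC C3 → 0xECC3.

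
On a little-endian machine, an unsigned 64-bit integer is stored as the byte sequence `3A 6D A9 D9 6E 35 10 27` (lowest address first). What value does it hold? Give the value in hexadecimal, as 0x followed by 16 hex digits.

In little-endian order the low byte comes first in memory.
Reassemble most-significant byte first: 27 10 35 6E D9 A9 6D 3A → 0x2710356ED9A96D3A.

0x2710356ED9A96D3A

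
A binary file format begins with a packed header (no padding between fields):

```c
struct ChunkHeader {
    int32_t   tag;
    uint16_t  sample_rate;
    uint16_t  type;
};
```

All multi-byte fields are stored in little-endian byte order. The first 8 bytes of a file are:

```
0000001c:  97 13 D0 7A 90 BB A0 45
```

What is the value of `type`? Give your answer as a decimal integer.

17824

`type` follows `tag` (4 B), `sample_rate` (2 B), so it starts at offset 4 + 2 = 6 and occupies 2 bytes.
Bytes at offsets 6..7: A0 45.
In little-endian order the low byte comes first in memory.
Reassemble most-significant byte first: 45 A0 → 0x45A0.
0x45A0 = 17824.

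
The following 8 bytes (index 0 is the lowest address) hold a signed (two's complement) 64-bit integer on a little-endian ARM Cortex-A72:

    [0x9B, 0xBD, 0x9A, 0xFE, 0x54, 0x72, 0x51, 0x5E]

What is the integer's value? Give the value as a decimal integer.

6796339022053162395

Little-endian: lowest address holds the least-significant byte.
Reassemble most-significant byte first: 5E 51 72 54 FE 9A BD 9B → 0x5E517254FE9ABD9B.
0x5E517254FE9ABD9B = 6796339022053162395.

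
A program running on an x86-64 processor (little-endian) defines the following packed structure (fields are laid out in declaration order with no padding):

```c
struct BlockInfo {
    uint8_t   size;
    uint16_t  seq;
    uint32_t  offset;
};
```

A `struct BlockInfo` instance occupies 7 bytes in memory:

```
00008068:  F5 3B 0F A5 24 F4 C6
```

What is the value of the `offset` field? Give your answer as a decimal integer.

3337888933

`offset` follows `size` (1 B), `seq` (2 B), so it starts at offset 1 + 2 = 3 and occupies 4 bytes.
Bytes at offsets 3..6: A5 24 F4 C6.
Little-endian stores the least-significant byte at the lowest address.
Reassemble most-significant byte first: C6 F4 24 A5 → 0xC6F424A5.
0xC6F424A5 = 3337888933.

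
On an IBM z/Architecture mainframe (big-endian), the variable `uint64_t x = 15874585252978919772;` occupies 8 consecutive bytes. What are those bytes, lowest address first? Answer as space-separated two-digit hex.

15874585252978919772 in hexadecimal, padded to 64 bits, is 0xDC4DDB2E3076895C.
Split into bytes (most-significant first): DC 4D DB 2E 30 76 89 5C.
In big-endian order the high byte comes first in memory.
So the memory order matches the most-significant-first order: DC 4D DB 2E 30 76 89 5C.

DC 4D DB 2E 30 76 89 5C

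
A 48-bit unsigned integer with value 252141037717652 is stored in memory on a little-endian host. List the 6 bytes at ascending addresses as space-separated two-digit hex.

94 88 FC 28 52 E5

252141037717652 in hexadecimal, padded to 48 bits, is 0xE55228FC8894.
Split into bytes (most-significant first): E5 52 28 FC 88 94.
Little-endian: lowest address holds the least-significant byte.
So at ascending addresses the bytes are 94 88 FC 28 52 E5.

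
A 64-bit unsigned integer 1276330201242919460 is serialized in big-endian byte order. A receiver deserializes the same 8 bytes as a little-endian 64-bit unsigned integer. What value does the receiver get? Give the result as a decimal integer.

2657738705890948625

1276330201242919460 in 64-bit hexadecimal is 0x11B66F8E452FE224.
Stored big-endian, the bytes at ascending addresses are 11 B6 6F 8E 45 2F E2 24.
Read back as little-endian, the first byte is least significant, giving 0x24E22F458E6FB611.
0x24E22F458E6FB611 = 2657738705890948625.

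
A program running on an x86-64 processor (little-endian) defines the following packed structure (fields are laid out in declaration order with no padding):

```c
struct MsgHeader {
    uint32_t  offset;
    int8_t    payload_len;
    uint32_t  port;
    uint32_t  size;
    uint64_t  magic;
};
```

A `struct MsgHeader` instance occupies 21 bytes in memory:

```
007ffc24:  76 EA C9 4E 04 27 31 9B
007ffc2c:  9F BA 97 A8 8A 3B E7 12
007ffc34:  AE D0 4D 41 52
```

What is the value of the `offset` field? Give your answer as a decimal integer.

`offset` is the first field, at byte offset 0, occupying 4 bytes.
Bytes at offsets 0..3: 76 EA C9 4E.
Little-endian: lowest address holds the least-significant byte.
Reassemble most-significant byte first: 4E C9 EA 76 → 0x4EC9EA76.
0x4EC9EA76 = 1321855606.

1321855606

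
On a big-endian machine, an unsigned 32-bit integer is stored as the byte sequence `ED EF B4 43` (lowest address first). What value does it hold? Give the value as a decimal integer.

Big-endian stores the most-significant byte at the lowest address.
The bytes are already most-significant first: 0xEDEFB443.
0xEDEFB443 = 3991909443.

3991909443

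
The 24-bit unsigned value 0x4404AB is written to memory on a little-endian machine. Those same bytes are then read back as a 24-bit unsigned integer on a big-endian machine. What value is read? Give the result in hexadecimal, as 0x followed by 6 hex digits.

Stored little-endian, the bytes at ascending addresses are AB 04 44.
Read back as big-endian, the last byte is least significant, giving 0xAB0444.

0xAB0444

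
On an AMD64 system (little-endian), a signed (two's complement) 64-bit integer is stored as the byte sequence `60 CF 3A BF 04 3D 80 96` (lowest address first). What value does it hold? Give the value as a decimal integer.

Little-endian stores the least-significant byte at the lowest address.
Reassemble most-significant byte first: 96 80 3D 04 BF 3A CF 60 → 0x96803D04BF3ACF60.
Top bit is set, so as a signed 64-bit value this is 0x96803D04BF3ACF60 − 2^64 = -7602009080403931296.

-7602009080403931296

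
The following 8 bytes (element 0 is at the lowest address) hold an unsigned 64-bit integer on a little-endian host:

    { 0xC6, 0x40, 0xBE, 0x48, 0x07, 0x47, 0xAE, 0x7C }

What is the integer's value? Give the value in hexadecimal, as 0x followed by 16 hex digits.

0x7CAE470748BE40C6

Little-endian: lowest address holds the least-significant byte.
Reassemble most-significant byte first: 7C AE 47 07 48 BE 40 C6 → 0x7CAE470748BE40C6.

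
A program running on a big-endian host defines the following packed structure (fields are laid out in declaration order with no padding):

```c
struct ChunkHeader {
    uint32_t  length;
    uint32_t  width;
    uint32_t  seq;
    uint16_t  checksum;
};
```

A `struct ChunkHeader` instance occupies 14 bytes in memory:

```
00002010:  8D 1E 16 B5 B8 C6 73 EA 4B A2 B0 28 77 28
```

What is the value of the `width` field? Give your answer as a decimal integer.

`width` follows `length` (4 bytes), so it starts at byte offset 4 and occupies 4 bytes.
Bytes at offsets 4..7: B8 C6 73 EA.
Big-endian stores the most-significant byte at the lowest address.
The bytes are already most-significant first: 0xB8C673EA.
0xB8C673EA = 3100013546.

3100013546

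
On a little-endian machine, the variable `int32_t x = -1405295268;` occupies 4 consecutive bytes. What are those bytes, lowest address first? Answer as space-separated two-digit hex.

Two's complement of -1405295268 in 32 bits: 1405295268 = 0x53C31AA4; invert → 0xAC3CE55B; add 1 → 0xAC3CE55C.
Split into bytes (most-significant first): AC 3C E5 5C.
Little-endian: lowest address holds the least-significant byte.
So at ascending addresses the bytes are 5C E5 3C AC.

5C E5 3C AC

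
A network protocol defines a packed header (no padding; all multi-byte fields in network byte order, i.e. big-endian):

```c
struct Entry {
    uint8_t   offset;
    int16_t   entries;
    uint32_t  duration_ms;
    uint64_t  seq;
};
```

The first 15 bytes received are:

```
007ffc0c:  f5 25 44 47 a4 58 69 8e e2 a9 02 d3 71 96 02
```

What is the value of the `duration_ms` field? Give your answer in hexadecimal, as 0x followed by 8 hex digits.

`duration_ms` follows `offset` (1 B), `entries` (2 B), so it starts at offset 1 + 2 = 3 and occupies 4 bytes.
Bytes at offsets 3..6: 47 A4 58 69.
In big-endian order the high byte comes first in memory.
The bytes are already most-significant first: 0x47A45869.

0x47A45869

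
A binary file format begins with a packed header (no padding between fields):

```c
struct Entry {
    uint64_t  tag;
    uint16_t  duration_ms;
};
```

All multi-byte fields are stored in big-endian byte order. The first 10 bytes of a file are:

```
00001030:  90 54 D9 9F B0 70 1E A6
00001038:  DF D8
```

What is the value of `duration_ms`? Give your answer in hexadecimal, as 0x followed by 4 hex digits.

0xDFD8

`duration_ms` follows `tag` (8 bytes), so it starts at byte offset 8 and occupies 2 bytes.
Bytes at offsets 8..9: DF D8.
Big-endian: lowest address holds the most-significant byte.
The bytes are already most-significant first: 0xDFD8.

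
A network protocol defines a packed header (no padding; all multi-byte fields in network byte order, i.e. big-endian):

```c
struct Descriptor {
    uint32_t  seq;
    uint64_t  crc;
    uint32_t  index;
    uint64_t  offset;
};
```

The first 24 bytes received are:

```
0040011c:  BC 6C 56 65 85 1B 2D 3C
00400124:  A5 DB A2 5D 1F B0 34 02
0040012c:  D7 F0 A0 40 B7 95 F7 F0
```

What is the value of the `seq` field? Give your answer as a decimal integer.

3161216613

`seq` is the first field, at byte offset 0, occupying 4 bytes.
Bytes at offsets 0..3: BC 6C 56 65.
Big-endian stores the most-significant byte at the lowest address.
The bytes are already most-significant first: 0xBC6C5665.
0xBC6C5665 = 3161216613.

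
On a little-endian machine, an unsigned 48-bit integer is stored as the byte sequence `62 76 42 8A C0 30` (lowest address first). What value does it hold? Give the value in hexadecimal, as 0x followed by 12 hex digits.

0x30C08A427662

In little-endian order the low byte comes first in memory.
Reassemble most-significant byte first: 30 C0 8A 42 76 62 → 0x30C08A427662.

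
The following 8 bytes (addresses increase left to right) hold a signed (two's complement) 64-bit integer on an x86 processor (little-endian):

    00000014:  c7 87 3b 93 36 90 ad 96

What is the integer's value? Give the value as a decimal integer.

-7589251232976631865

Little-endian: lowest address holds the least-significant byte.
Reassemble most-significant byte first: 96 AD 90 36 93 3B 87 C7 → 0x96AD9036933B87C7.
Top bit is set, so as a signed 64-bit value this is 0x96AD9036933B87C7 − 2^64 = -7589251232976631865.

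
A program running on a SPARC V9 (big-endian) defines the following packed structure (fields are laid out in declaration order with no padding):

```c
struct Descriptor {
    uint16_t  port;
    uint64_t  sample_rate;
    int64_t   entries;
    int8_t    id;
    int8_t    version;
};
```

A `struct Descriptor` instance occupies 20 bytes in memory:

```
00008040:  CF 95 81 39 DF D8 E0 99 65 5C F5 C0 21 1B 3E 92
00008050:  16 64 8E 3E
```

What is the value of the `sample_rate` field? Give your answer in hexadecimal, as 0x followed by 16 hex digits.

`sample_rate` follows `port` (2 bytes), so it starts at byte offset 2 and occupies 8 bytes.
Bytes at offsets 2..9: 81 39 DF D8 E0 99 65 5C.
Big-endian stores the most-significant byte at the lowest address.
The bytes are already most-significant first: 0x8139DFD8E099655C.

0x8139DFD8E099655C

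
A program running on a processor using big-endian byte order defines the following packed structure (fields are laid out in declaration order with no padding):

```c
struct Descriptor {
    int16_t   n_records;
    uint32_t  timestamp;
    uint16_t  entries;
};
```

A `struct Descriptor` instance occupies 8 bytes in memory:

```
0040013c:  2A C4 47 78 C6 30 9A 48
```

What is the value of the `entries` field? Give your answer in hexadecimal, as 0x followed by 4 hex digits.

`entries` follows `n_records` (2 B), `timestamp` (4 B), so it starts at offset 2 + 4 = 6 and occupies 2 bytes.
Bytes at offsets 6..7: 9A 48.
In big-endian order the high byte comes first in memory.
The bytes are already most-significant first: 0x9A48.

0x9A48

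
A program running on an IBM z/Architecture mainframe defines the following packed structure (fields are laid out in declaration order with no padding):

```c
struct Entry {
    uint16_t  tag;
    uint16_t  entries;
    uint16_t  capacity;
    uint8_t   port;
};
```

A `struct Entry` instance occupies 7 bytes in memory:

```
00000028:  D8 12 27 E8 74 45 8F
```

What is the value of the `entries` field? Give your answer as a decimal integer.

10216

`entries` follows `tag` (2 bytes), so it starts at byte offset 2 and occupies 2 bytes.
Bytes at offsets 2..3: 27 E8.
Big-endian: lowest address holds the most-significant byte.
The bytes are already most-significant first: 0x27E8.
0x27E8 = 10216.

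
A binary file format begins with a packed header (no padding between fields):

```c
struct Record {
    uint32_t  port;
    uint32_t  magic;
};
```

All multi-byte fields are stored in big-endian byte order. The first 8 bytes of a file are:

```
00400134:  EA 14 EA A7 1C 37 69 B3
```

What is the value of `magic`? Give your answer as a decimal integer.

`magic` follows `port` (4 bytes), so it starts at byte offset 4 and occupies 4 bytes.
Bytes at offsets 4..7: 1C 37 69 B3.
In big-endian order the high byte comes first in memory.
The bytes are already most-significant first: 0x1C3769B3.
0x1C3769B3 = 473393587.

473393587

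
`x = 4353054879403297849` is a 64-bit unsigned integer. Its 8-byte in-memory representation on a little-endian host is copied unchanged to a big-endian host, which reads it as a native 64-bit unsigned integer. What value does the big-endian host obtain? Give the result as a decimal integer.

4353054879403297849 in 64-bit hexadecimal is 0x3C6928596E9D4C39.
Stored little-endian, the bytes at ascending addresses are 39 4C 9D 6E 59 28 69 3C.
Read back as big-endian, the last byte is least significant, giving 0x394C9D6E5928693C.
0x394C9D6E5928693C = 4128848055659686204.

4128848055659686204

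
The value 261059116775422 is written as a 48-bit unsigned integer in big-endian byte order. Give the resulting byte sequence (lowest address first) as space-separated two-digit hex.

261059116775422 in hexadecimal, padded to 48 bits, is 0xED6E8FEBB7FE.
Split into bytes (most-significant first): ED 6E 8F EB B7 FE.
Big-endian: lowest address holds the most-significant byte.
So the memory order matches the most-significant-first order: ED 6E 8F EB B7 FE.

ED 6E 8F EB B7 FE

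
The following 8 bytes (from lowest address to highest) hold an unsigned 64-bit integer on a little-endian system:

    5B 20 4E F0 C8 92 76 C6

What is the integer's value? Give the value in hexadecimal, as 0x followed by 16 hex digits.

Little-endian: lowest address holds the least-significant byte.
Reassemble most-significant byte first: C6 76 92 C8 F0 4E 20 5B → 0xC67692C8F04E205B.

0xC67692C8F04E205B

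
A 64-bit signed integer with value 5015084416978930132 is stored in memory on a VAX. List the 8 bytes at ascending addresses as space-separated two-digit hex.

5015084416978930132 in hexadecimal, padded to 64 bits, is 0x459928B4C8A049D4.
Split into bytes (most-significant first): 45 99 28 B4 C8 A0 49 D4.
In little-endian order the low byte comes first in memory.
So at ascending addresses the bytes are D4 49 A0 C8 B4 28 99 45.

D4 49 A0 C8 B4 28 99 45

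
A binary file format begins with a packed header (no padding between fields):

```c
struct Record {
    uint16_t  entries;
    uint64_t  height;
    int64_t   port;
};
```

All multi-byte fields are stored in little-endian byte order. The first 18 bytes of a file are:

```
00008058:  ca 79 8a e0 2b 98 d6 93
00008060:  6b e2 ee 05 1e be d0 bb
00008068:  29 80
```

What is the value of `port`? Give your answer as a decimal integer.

-9211625057592408594

`port` follows `entries` (2 B), `height` (8 B), so it starts at offset 2 + 8 = 10 and occupies 8 bytes.
Bytes at offsets 10..17: EE 05 1E BE D0 BB 29 80.
Little-endian stores the least-significant byte at the lowest address.
Reassemble most-significant byte first: 80 29 BB D0 BE 1E 05 EE → 0x8029BBD0BE1E05EE.
Top bit is set, so as a signed 64-bit value this is 0x8029BBD0BE1E05EE − 2^64 = -9211625057592408594.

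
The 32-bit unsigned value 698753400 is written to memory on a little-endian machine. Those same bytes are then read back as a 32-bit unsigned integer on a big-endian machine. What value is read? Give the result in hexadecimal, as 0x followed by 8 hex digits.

0x7821A629

698753400 in 32-bit hexadecimal is 0x29A62178.
Stored little-endian, the bytes at ascending addresses are 78 21 A6 29.
Read back as big-endian, the last byte is least significant, giving 0x7821A629.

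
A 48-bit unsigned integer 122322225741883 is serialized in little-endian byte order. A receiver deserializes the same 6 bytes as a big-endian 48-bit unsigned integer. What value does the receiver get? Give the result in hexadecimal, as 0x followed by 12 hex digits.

122322225741883 in 48-bit hexadecimal is 0x6F405CD0403B.
Stored little-endian, the bytes at ascending addresses are 3B 40 D0 5C 40 6F.
Read back as big-endian, the last byte is least significant, giving 0x3B40D05C406F.

0x3B40D05C406F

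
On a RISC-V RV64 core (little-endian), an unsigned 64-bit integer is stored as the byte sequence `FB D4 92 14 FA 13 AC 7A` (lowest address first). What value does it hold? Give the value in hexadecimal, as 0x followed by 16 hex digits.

In little-endian order the low byte comes first in memory.
Reassemble most-significant byte first: 7A AC 13 FA 14 92 D4 FB → 0x7AAC13FA1492D4FB.

0x7AAC13FA1492D4FB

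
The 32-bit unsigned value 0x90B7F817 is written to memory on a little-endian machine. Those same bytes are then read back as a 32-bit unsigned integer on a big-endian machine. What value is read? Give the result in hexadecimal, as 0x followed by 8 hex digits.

Stored little-endian, the bytes at ascending addresses are 17 F8 B7 90.
Read back as big-endian, the last byte is least significant, giving 0x17F8B790.

0x17F8B790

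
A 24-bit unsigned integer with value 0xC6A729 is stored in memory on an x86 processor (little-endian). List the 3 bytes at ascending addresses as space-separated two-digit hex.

Split into bytes (most-significant first): C6 A7 29.
Little-endian: lowest address holds the least-significant byte.
So at ascending addresses the bytes are 29 A7 C6.

29 A7 C6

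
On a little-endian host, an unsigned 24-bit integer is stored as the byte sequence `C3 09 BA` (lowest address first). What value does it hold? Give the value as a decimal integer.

In little-endian order the low byte comes first in memory.
Reassemble most-significant byte first: BA 09 C3 → 0xBA09C3.
0xBA09C3 = 12192195.

12192195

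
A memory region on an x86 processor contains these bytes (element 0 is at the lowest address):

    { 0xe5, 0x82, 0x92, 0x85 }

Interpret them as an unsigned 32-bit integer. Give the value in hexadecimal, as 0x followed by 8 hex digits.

0x859282E5

Little-endian stores the least-significant byte at the lowest address.
Reassemble most-significant byte first: 85 92 82 E5 → 0x859282E5.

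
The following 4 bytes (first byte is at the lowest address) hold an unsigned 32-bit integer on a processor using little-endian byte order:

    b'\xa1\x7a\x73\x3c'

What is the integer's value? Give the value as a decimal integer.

1014200993

Little-endian stores the least-significant byte at the lowest address.
Reassemble most-significant byte first: 3C 73 7A A1 → 0x3C737AA1.
0x3C737AA1 = 1014200993.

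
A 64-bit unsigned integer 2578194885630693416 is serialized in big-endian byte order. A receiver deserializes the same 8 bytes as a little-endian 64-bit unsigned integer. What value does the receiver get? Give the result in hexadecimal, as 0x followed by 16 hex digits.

2578194885630693416 in 64-bit hexadecimal is 0x23C79696AFBF1028.
Stored big-endian, the bytes at ascending addresses are 23 C7 96 96 AF BF 10 28.
Read back as little-endian, the first byte is least significant, giving 0x2810BFAF9696C723.

0x2810BFAF9696C723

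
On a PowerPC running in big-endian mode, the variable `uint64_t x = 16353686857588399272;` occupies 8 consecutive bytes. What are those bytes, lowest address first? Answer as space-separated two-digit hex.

E2 F3 F7 8D 2A 87 DC A8

16353686857588399272 in hexadecimal, padded to 64 bits, is 0xE2F3F78D2A87DCA8.
Split into bytes (most-significant first): E2 F3 F7 8D 2A 87 DC A8.
Big-endian: lowest address holds the most-significant byte.
So the memory order matches the most-significant-first order: E2 F3 F7 8D 2A 87 DC A8.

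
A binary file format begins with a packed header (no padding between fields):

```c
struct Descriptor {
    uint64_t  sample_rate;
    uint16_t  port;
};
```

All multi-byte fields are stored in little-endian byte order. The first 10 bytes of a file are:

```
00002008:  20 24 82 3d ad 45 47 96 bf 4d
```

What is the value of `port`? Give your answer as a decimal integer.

19903

`port` follows `sample_rate` (8 bytes), so it starts at byte offset 8 and occupies 2 bytes.
Bytes at offsets 8..9: BF 4D.
In little-endian order the low byte comes first in memory.
Reassemble most-significant byte first: 4D BF → 0x4DBF.
0x4DBF = 19903.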